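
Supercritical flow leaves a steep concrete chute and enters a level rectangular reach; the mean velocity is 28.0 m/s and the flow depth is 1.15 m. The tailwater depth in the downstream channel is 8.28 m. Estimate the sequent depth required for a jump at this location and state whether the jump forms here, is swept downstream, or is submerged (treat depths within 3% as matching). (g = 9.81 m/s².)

y₂ = 13.0 m; the jump is swept downstream

Fr₁ = V₁/√(g·y₁) = 28.0/√(9.81×1.15) = 8.34.
By Bélanger, y₂/y₁ = ½[√(1 + 8Fr₁²) − 1] = ½[√557.0 − 1] = 11.3.
y₂ = 11.3 × 1.15 = 13.0 m.
Tailwater y_tw = 8.28 m: y_tw < y₂, so the jump is swept downstream.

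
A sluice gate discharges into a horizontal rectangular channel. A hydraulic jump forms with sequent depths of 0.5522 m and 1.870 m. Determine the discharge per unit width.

q = 3.503 m²/s

For a rectangular channel the momentum equation gives q² = ½·g·y₁·y₂·(y₁ + y₂) = ½×9.81×0.5522×1.870×2.422 = 12.27.
q = √12.27 = 3.503 m²/s.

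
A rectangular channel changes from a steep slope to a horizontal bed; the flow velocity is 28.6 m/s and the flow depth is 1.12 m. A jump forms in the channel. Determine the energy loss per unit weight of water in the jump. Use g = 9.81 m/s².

ΔE = 29.4 m

Fr₁ = V₁/√(g·y₁) = 28.6/√(9.81×1.12) = 8.63.
By Bélanger, y₂/y₁ = ½[√(1 + 8Fr₁²) − 1] = ½[√596.6 − 1] = 11.7.
y₂ = 11.7 × 1.12 = 13.1 m.
Head loss: ΔE = (y₂ − y₁)³/(4y₁y₂) = (13.1 − 1.12)³/(4×1.12×13.1) = 1727/58.8 = 29.4 m.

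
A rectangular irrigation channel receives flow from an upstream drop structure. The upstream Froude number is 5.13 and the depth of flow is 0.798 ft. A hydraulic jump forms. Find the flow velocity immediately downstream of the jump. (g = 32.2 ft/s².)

V₂ = 3.84 ft/s

Fr₁ = 5.13 (given).
By Bélanger, y₂/y₁ = ½[√(1 + 8Fr₁²) − 1] = ½[√211.5 − 1] = 6.77.
y₂ = 6.77 × 0.798 = 5.40 ft.
V₁ = Fr₁·√(g·y₁) = 5.13×√(32.2×0.798) = 26.0 ft/s; q = V₁·y₁ = 20.8 ft²/s.
V₂ = q/y₂ = 20.8/5.40 = 3.84 ft/s.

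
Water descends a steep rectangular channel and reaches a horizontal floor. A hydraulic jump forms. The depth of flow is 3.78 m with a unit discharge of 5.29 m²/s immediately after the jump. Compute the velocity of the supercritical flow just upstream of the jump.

V₂ = q/y₂ = 5.29/3.78 = 1.40 m/s; Fr₂ = V₂/√(g·y₂) = 0.230.
Applying the sequent-depth relation in reverse, y₁/y₂ = ½[√(1 + 8Fr₂²) − 1] = ½[√1.423 − 1] = 0.0963.
y₁ = 0.0963 × 3.78 = 0.364 m.
V₁ = q/y₁ = 5.29/0.364 = 14.5 m/s.

V₁ = 14.5 m/s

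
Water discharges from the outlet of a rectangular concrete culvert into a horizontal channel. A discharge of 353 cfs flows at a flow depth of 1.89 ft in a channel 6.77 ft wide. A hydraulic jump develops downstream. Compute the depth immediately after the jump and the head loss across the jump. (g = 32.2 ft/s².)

y₂ = 8.55 ft; ΔE = 4.58 ft

q = Q/b = 353/6.77 = 52.1 ft²/s; V₁ = q/y₁ = 27.6 ft/s. Fr₁ = V₁/√(g·y₁) = 3.54.
Conjugate-depth relation: y₂/y₁ = ½[√(1 + 8Fr₁²) − 1] = ½[√101.1 − 1] = 4.53.
y₂ = 4.53 × 1.89 = 8.55 ft.
Head loss: ΔE = (y₂ − y₁)³/(4y₁y₂) = (8.55 − 1.89)³/(4×1.89×8.55) = 296/64.7 = 4.58 ft.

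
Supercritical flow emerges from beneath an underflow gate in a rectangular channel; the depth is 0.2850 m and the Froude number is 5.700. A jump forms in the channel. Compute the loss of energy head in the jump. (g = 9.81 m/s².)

ΔE = 2.675 m

Fr₁ = 5.700 (given).
Bélanger equation: y₂/y₁ = ½[√(1 + 8Fr₁²) − 1] = ½[√260.92 − 1] = 7.577.
y₂ = 7.577 × 0.2850 = 2.159 m.
V₁ = Fr₁·√(g·y₁) = 5.700×√(9.81×0.2850) = 9.531 m/s; q = V₁·y₁ = 2.716 m²/s. V₂ = q/y₂ = 2.716/2.159 = 1.258 m/s. E₁ = y₁ + V₁²/2g = 4.915 m; E₂ = y₂ + V₂²/2g = 2.240 m. ΔE = E₁ − E₂ = 2.675 m.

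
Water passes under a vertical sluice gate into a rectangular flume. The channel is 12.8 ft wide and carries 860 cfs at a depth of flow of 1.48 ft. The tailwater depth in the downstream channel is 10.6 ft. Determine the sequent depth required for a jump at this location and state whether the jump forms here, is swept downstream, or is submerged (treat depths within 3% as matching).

q = Q/b = 860/12.8 = 67.2 ft²/s; V₁ = q/y₁ = 45.4 ft/s. Fr₁ = V₁/√(g·y₁) = 6.58.
From the momentum equation for a rectangular channel, y₂/y₁ = ½[√(1 + 8Fr₁²) − 1] = ½[√347.0 − 1] = 8.81.
y₂ = 8.81 × 1.48 = 13.0 ft.
Tailwater y_tw = 10.6 ft: y_tw < y₂, so the jump is swept downstream.

y₂ = 13.0 ft; the jump is swept downstream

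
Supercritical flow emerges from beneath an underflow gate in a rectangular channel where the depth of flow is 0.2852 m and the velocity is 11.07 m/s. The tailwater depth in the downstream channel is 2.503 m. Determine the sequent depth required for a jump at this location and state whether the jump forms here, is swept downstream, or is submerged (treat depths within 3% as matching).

y₂ = 2.531 m; the jump forms here

Fr₁ = V₁/√(g·y₁) = 11.07/√(9.81×0.2852) = 6.618.
By Bélanger, y₂/y₁ = ½[√(1 + 8Fr₁²) − 1] = ½[√351.40 − 1] = 8.873.
y₂ = 8.873 × 0.2852 = 2.531 m.
Tailwater y_tw = 2.503 m: y_tw ≈ y₂, so the jump forms here.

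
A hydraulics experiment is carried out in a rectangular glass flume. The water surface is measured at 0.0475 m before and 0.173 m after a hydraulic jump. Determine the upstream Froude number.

Fr₁ = 2.91

For a rectangular channel the momentum equation gives q² = ½·g·y₁·y₂·(y₁ + y₂) = ½×9.81×0.0475×0.173×0.220 = 0.00889.
q = √0.00889 = 0.0943 m²/s.
V₁ = q/y₁ = 1.98 m/s; Fr₁ = V₁/√(g·y₁) = 2.91.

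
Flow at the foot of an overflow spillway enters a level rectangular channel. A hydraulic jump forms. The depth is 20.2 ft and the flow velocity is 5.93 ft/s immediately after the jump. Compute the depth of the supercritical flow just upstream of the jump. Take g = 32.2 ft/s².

Fr₂ = V₂/√(g·y₂) = 5.93/√(32.2×20.2) = 0.233.
Applying the sequent-depth relation in reverse, y₁/y₂ = ½[√(1 + 8Fr₂²) − 1] = ½[√1.433 − 1] = 0.0984.
y₁ = 0.0984 × 20.2 = 1.99 ft.

y₁ = 1.99 ft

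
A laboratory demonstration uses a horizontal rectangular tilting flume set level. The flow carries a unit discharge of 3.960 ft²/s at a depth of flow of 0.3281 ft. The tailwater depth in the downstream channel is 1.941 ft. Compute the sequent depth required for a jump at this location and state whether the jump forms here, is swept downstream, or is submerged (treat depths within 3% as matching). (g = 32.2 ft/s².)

y₂ = 1.567 ft; the jump is submerged

V₁ = q/y₁ = 3.960/0.3281 = 12.07 ft/s. Fr₁ = V₁/√(g·y₁) = 12.07/√(32.2×0.3281) = 3.713.
By Bélanger, y₂/y₁ = ½[√(1 + 8Fr₁²) − 1] = ½[√111.31 − 1] = 4.775.
y₂ = 4.775 × 0.3281 = 1.567 ft.
Tailwater y_tw = 1.941 ft: y_tw > y₂, so the jump is submerged.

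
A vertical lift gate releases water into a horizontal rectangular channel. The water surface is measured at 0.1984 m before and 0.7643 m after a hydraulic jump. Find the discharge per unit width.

For a rectangular channel the momentum equation gives q² = ½·g·y₁·y₂·(y₁ + y₂) = ½×9.81×0.1984×0.7643×0.9627 = 0.7160.
q = √0.7160 = 0.8462 m²/s.

q = 0.8462 m²/s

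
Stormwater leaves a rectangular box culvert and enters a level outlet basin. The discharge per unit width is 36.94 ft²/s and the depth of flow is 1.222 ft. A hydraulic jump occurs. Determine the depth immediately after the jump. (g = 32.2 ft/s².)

V₁ = q/y₁ = 36.94/1.222 = 30.23 ft/s. Fr₁ = V₁/√(g·y₁) = 30.23/√(32.2×1.222) = 4.819.
Sequent-depth ratio: y₂/y₁ = ½[√(1 + 8Fr₁²) − 1] = ½[√186.79 − 1] = 6.333.
y₂ = 6.333 × 1.222 = 7.740 ft.

y₂ = 7.740 ft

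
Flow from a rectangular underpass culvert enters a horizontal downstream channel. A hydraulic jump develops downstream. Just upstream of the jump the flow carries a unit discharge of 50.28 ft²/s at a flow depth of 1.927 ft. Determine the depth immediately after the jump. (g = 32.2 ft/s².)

y₂ = 8.115 ft

V₁ = q/y₁ = 50.28/1.927 = 26.09 ft/s. Fr₁ = V₁/√(g·y₁) = 26.09/√(32.2×1.927) = 3.312.
Sequent-depth ratio: y₂/y₁ = ½[√(1 + 8Fr₁²) − 1] = ½[√88.777 − 1] = 4.211.
y₂ = 4.211 × 1.927 = 8.115 ft.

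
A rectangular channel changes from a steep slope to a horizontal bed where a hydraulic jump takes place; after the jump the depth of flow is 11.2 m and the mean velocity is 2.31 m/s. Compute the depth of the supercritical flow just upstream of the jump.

y₁ = 0.999 m

Fr₂ = V₂/√(g·y₂) = 2.31/√(9.81×11.2) = 0.220.
From the momentum equation (using Fr₂), y₁/y₂ = ½[√(1 + 8Fr₂²) − 1] = ½[√1.389 − 1] = 0.0892.
y₁ = 0.0892 × 11.2 = 0.999 m.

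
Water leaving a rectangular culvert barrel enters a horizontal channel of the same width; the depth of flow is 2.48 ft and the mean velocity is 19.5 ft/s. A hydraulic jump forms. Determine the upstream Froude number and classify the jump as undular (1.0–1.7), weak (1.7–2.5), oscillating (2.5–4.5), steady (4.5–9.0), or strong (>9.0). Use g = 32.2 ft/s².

Fr₁ = 2.18; weak jump

Fr₁ = V₁/√(g·y₁) = 19.5/√(32.2×2.48) = 2.18.
Fr₁ = 2.18 lies in the weak range.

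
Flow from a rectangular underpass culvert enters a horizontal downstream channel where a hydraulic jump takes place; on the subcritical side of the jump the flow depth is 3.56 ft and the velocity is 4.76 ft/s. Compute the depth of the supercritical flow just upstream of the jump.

y₁ = 1.08 ft

Fr₂ = V₂/√(g·y₂) = 4.76/√(32.2×3.56) = 0.445.
Since the conjugate-depth ratio holds either way, y₁/y₂ = ½[√(1 + 8Fr₂²) − 1] = ½[√2.581 − 1] = 0.303.
y₁ = 0.303 × 3.56 = 1.08 ft.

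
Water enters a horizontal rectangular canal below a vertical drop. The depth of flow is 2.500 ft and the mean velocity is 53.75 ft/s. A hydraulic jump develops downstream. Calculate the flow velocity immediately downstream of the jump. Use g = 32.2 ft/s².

Fr₁ = V₁/√(g·y₁) = 53.75/√(32.2×2.500) = 5.991.
Bélanger equation: y₂/y₁ = ½[√(1 + 8Fr₁²) − 1] = ½[√288.11 − 1] = 7.987.
y₂ = 7.987 × 2.500 = 19.97 ft.
q = V₁·y₁ = 53.75 × 2.500 = 134.4 ft²/s.
V₂ = q/y₂ = 134.4/19.97 = 6.730 ft/s.

V₂ = 6.730 ft/s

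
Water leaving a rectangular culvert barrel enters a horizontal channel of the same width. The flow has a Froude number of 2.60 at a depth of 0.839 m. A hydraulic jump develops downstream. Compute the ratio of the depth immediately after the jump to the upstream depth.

y₂/y₁ = 3.21

Fr₁ = 2.60 (given).
Bélanger equation: y₂/y₁ = ½[√(1 + 8Fr₁²) − 1] = ½[√55.08 − 1] = 3.21.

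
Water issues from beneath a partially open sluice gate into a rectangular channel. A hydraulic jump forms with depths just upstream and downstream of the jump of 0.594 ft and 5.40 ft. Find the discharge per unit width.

For a rectangular channel the momentum equation gives q² = ½·g·y₁·y₂·(y₁ + y₂) = ½×32.2×0.594×5.40×5.99 = 310.
q = √310 = 17.6 ft²/s.

q = 17.6 ft²/s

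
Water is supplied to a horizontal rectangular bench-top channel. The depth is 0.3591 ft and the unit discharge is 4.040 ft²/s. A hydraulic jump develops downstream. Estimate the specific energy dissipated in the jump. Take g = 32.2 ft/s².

V₁ = q/y₁ = 4.040/0.3591 = 11.25 ft/s. Fr₁ = V₁/√(g·y₁) = 11.25/√(32.2×0.3591) = 3.308.
Bélanger equation: y₂/y₁ = ½[√(1 + 8Fr₁²) − 1] = ½[√88.569 − 1] = 4.206.
y₂ = 4.206 × 0.3591 = 1.510 ft.
Head loss: ΔE = (y₂ − y₁)³/(4y₁y₂) = (1.510 − 0.3591)³/(4×0.3591×1.510) = 1.525/2.169 = 0.7031 ft.

ΔE = 0.7031 ft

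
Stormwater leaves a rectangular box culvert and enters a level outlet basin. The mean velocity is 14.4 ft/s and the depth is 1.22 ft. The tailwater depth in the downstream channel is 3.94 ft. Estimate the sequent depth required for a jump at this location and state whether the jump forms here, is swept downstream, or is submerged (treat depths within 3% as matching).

Fr₁ = V₁/√(g·y₁) = 14.4/√(32.2×1.22) = 2.30.
Conjugate-depth relation: y₂/y₁ = ½[√(1 + 8Fr₁²) − 1] = ½[√43.23 − 1] = 2.79.
y₂ = 2.79 × 1.22 = 3.40 ft.
Tailwater y_tw = 3.94 ft: y_tw > y₂, so the jump is submerged.

y₂ = 3.40 ft; the jump is submerged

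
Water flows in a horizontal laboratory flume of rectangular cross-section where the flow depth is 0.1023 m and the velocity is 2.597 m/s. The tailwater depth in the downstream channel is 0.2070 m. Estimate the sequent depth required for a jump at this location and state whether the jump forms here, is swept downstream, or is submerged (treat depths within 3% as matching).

y₂ = 0.3274 m; the jump is swept downstream

Fr₁ = V₁/√(g·y₁) = 2.597/√(9.81×0.1023) = 2.592.
Conjugate-depth relation: y₂/y₁ = ½[√(1 + 8Fr₁²) − 1] = ½[√54.764 − 1] = 3.200.
y₂ = 3.200 × 0.1023 = 0.3274 m.
Tailwater y_tw = 0.2070 m: y_tw < y₂, so the jump is swept downstream.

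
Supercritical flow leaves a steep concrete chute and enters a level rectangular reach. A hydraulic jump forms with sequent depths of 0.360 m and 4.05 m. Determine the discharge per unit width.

For a rectangular channel the momentum equation gives q² = ½·g·y₁·y₂·(y₁ + y₂) = ½×9.81×0.360×4.05×4.41 = 31.5.
q = √31.5 = 5.62 m²/s.

q = 5.62 m²/s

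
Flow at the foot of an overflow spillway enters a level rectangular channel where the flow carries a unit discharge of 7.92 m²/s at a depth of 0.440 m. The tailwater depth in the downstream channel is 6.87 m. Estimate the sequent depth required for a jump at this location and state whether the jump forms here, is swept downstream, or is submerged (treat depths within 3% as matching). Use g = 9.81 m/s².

V₁ = q/y₁ = 7.92/0.440 = 18.0 m/s. Fr₁ = V₁/√(g·y₁) = 18.0/√(9.81×0.440) = 8.66.
Bélanger equation: y₂/y₁ = ½[√(1 + 8Fr₁²) − 1] = ½[√601.5 − 1] = 11.8.
y₂ = 11.8 × 0.440 = 5.18 m.
Tailwater y_tw = 6.87 m: y_tw > y₂, so the jump is submerged.

y₂ = 5.18 m; the jump is submerged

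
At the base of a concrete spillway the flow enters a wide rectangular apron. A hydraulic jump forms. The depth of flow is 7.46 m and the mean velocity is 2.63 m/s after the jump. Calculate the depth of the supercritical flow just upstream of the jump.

y₁ = 1.21 m

Fr₂ = V₂/√(g·y₂) = 2.63/√(9.81×7.46) = 0.307.
Since the conjugate-depth ratio holds either way, y₁/y₂ = ½[√(1 + 8Fr₂²) − 1] = ½[√1.756 − 1] = 0.163.
y₁ = 0.163 × 7.46 = 1.21 m.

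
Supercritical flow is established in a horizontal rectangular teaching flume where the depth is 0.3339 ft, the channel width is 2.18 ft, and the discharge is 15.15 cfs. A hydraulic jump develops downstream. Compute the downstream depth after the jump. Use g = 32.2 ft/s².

q = Q/b = 15.15/2.18 = 6.950 ft²/s; V₁ = q/y₁ = 20.81 ft/s. Fr₁ = V₁/√(g·y₁) = 6.348.
Conjugate-depth relation: y₂/y₁ = ½[√(1 + 8Fr₁²) − 1] = ½[√323.33 − 1] = 8.491.
y₂ = 8.491 × 0.3339 = 2.835 ft.

y₂ = 2.835 ft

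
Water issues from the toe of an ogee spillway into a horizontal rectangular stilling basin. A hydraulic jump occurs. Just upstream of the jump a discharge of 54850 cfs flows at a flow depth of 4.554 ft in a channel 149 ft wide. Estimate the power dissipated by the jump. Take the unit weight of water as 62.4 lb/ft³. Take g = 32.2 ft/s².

P = 398128 hp

q = Q/b = 54850/149 = 368.1 ft²/s; V₁ = q/y₁ = 80.83 ft/s. Fr₁ = V₁/√(g·y₁) = 6.675.
Bélanger equation: y₂/y₁ = ½[√(1 + 8Fr₁²) − 1] = ½[√357.48 − 1] = 8.954.
y₂ = 8.954 × 4.554 = 40.77 ft.
V₂ = q/y₂ = 368.1/40.77 = 9.028 ft/s. E₁ = y₁ + V₁²/2g = 106.0 ft; E₂ = y₂ + V₂²/2g = 42.04 ft. ΔE = E₁ − E₂ = 63.98 ft.
P = γ·Q·ΔE/550 = 62.4 × 54850 × 63.98 / 550 = 398128 hp.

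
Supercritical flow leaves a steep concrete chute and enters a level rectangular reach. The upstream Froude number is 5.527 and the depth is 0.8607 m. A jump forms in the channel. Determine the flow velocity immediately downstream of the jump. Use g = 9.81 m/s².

V₂ = 2.190 m/s

Fr₁ = 5.527 (given).
By Bélanger, y₂/y₁ = ½[√(1 + 8Fr₁²) − 1] = ½[√245.38 − 1] = 7.332.
y₂ = 7.332 × 0.8607 = 6.311 m.
V₁ = Fr₁·√(g·y₁) = 5.527×√(9.81×0.8607) = 16.06 m/s; q = V₁·y₁ = 13.82 m²/s.
V₂ = q/y₂ = 13.82/6.311 = 2.190 m/s.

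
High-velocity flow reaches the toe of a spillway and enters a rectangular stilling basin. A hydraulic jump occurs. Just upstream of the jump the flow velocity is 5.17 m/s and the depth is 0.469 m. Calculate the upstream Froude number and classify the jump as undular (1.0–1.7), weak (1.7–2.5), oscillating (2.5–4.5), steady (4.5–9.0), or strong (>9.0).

Fr₁ = 2.41; weak jump

Fr₁ = V₁/√(g·y₁) = 5.17/√(9.81×0.469) = 2.41.
Fr₁ = 2.41 lies in the weak range.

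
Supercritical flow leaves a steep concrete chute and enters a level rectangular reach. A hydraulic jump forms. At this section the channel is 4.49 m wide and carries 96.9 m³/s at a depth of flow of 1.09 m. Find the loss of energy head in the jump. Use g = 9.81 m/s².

q = Q/b = 96.9/4.49 = 21.6 m²/s; V₁ = q/y₁ = 19.8 m/s. Fr₁ = V₁/√(g·y₁) = 6.05.
Sequent-depth ratio: y₂/y₁ = ½[√(1 + 8Fr₁²) − 1] = ½[√294.3 − 1] = 8.08.
y₂ = 8.08 × 1.09 = 8.80 m.
Head loss: ΔE = (y₂ − y₁)³/(4y₁y₂) = (8.80 − 1.09)³/(4×1.09×8.80) = 459/38.4 = 12.0 m.

ΔE = 12.0 m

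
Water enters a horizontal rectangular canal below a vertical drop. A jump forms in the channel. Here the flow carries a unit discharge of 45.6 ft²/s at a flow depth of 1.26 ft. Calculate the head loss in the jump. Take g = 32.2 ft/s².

ΔE = 11.7 ft

V₁ = q/y₁ = 45.6/1.26 = 36.2 ft/s. Fr₁ = V₁/√(g·y₁) = 36.2/√(32.2×1.26) = 5.68.
Conjugate-depth relation: y₂/y₁ = ½[√(1 + 8Fr₁²) − 1] = ½[√259.3 − 1] = 7.55.
y₂ = 7.55 × 1.26 = 9.51 ft.
Head loss: ΔE = (y₂ − y₁)³/(4y₁y₂) = (9.51 − 1.26)³/(4×1.26×9.51) = 562/48.0 = 11.7 ft.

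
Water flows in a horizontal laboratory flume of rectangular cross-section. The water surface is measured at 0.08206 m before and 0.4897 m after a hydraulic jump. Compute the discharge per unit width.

q = 0.3357 m²/s

For a rectangular channel the momentum equation gives q² = ½·g·y₁·y₂·(y₁ + y₂) = ½×9.81×0.08206×0.4897×0.5718 = 0.1127.
q = √0.1127 = 0.3357 m²/s.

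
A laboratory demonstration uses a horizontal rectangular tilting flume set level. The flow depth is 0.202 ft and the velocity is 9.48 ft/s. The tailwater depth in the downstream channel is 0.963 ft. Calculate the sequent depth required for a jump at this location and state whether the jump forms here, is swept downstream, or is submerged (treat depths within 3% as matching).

Fr₁ = V₁/√(g·y₁) = 9.48/√(32.2×0.202) = 3.72.
Conjugate-depth relation: y₂/y₁ = ½[√(1 + 8Fr₁²) − 1] = ½[√111.5 − 1] = 4.78.
y₂ = 4.78 × 0.202 = 0.966 ft.
Tailwater y_tw = 0.963 ft: y_tw ≈ y₂, so the jump forms here.

y₂ = 0.966 ft; the jump forms here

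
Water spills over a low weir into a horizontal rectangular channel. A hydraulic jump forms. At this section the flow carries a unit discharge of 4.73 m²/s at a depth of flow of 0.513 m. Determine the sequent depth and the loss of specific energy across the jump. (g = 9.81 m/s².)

V₁ = q/y₁ = 4.73/0.513 = 9.22 m/s. Fr₁ = V₁/√(g·y₁) = 9.22/√(9.81×0.513) = 4.11.
From the momentum equation for a rectangular channel, y₂/y₁ = ½[√(1 + 8Fr₁²) − 1] = ½[√136.1 − 1] = 5.33.
y₂ = 5.33 × 0.513 = 2.74 m.
Head loss: ΔE = (y₂ − y₁)³/(4y₁y₂) = (2.74 − 0.513)³/(4×0.513×2.74) = 11.0/5.61 = 1.96 m.

y₂ = 2.74 m; ΔE = 1.96 m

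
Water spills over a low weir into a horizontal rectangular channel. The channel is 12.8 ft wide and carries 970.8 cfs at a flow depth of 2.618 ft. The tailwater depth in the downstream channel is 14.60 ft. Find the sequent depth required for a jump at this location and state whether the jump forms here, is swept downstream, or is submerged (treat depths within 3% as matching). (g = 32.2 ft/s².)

y₂ = 10.45 ft; the jump is submerged

q = Q/b = 970.8/12.8 = 75.84 ft²/s; V₁ = q/y₁ = 28.97 ft/s. Fr₁ = V₁/√(g·y₁) = 3.155.
Bélanger equation: y₂/y₁ = ½[√(1 + 8Fr₁²) − 1] = ½[√80.646 − 1] = 3.990.
y₂ = 3.990 × 2.618 = 10.45 ft.
Tailwater y_tw = 14.60 ft: y_tw > y₂, so the jump is submerged.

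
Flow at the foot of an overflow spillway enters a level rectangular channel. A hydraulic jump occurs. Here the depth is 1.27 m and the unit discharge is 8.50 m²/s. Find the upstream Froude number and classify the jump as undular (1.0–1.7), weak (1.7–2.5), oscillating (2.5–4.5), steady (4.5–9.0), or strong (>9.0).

Fr₁ = 1.90; weak jump

V₁ = q/y₁ = 8.50/1.27 = 6.69 m/s. Fr₁ = V₁/√(g·y₁) = 6.69/√(9.81×1.27) = 1.90.
Fr₁ = 1.90 lies in the weak range.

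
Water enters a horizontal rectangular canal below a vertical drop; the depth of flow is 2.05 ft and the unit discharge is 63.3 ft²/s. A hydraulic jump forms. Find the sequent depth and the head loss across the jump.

y₂ = 10.0 ft; ΔE = 6.20 ft

V₁ = q/y₁ = 63.3/2.05 = 30.9 ft/s. Fr₁ = V₁/√(g·y₁) = 30.9/√(32.2×2.05) = 3.80.
Conjugate-depth relation: y₂/y₁ = ½[√(1 + 8Fr₁²) − 1] = ½[√116.6 − 1] = 4.90.
y₂ = 4.90 × 2.05 = 10.0 ft.
Head loss: ΔE = (y₂ − y₁)³/(4y₁y₂) = (10.0 − 2.05)³/(4×2.05×10.0) = 510/82.3 = 6.20 ft.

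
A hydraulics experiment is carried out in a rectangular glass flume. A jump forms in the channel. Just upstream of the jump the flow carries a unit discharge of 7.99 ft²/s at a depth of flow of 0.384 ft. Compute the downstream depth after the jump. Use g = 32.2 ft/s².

V₁ = q/y₁ = 7.99/0.384 = 20.8 ft/s. Fr₁ = V₁/√(g·y₁) = 20.8/√(32.2×0.384) = 5.92.
By Bélanger, y₂/y₁ = ½[√(1 + 8Fr₁²) − 1] = ½[√281.1 − 1] = 7.88.
y₂ = 7.88 × 0.384 = 3.03 ft.

y₂ = 3.03 ft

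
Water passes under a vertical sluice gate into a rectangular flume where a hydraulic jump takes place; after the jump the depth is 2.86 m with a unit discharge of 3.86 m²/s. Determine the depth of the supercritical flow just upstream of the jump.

V₂ = q/y₂ = 3.86/2.86 = 1.35 m/s; Fr₂ = V₂/√(g·y₂) = 0.255.
Since the conjugate-depth ratio holds either way, y₁/y₂ = ½[√(1 + 8Fr₂²) − 1] = ½[√1.519 − 1] = 0.116.
y₁ = 0.116 × 2.86 = 0.333 m.

y₁ = 0.333 m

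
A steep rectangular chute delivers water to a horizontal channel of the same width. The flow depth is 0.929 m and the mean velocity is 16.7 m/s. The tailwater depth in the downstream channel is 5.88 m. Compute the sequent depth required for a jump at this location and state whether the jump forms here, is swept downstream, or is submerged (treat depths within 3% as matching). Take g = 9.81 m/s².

y₂ = 6.82 m; the jump is swept downstream

Fr₁ = V₁/√(g·y₁) = 16.7/√(9.81×0.929) = 5.53.
From the momentum equation for a rectangular channel, y₂/y₁ = ½[√(1 + 8Fr₁²) − 1] = ½[√245.8 − 1] = 7.34.
y₂ = 7.34 × 0.929 = 6.82 m.
Tailwater y_tw = 5.88 m: y_tw < y₂, so the jump is swept downstream.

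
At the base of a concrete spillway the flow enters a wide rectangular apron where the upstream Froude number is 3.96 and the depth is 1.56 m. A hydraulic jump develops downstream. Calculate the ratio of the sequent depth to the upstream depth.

y₂/y₁ = 5.12

Fr₁ = 3.96 (given).
Bélanger equation: y₂/y₁ = ½[√(1 + 8Fr₁²) − 1] = ½[√126.5 − 1] = 5.12.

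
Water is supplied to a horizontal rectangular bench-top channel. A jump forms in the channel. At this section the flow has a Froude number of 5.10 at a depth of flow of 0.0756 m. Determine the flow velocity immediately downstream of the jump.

Fr₁ = 5.10 (given).
Bélanger equation: y₂/y₁ = ½[√(1 + 8Fr₁²) − 1] = ½[√209.1 − 1] = 6.73.
y₂ = 6.73 × 0.0756 = 0.509 m.
V₁ = Fr₁·√(g·y₁) = 5.10×√(9.81×0.0756) = 4.39 m/s; q = V₁·y₁ = 0.332 m²/s.
V₂ = q/y₂ = 0.332/0.509 = 0.653 m/s.

V₂ = 0.653 m/s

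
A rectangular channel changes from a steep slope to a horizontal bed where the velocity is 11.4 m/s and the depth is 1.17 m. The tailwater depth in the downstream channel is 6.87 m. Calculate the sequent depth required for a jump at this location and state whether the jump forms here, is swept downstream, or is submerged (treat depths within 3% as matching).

y₂ = 5.01 m; the jump is submerged

Fr₁ = V₁/√(g·y₁) = 11.4/√(9.81×1.17) = 3.36.
By Bélanger, y₂/y₁ = ½[√(1 + 8Fr₁²) − 1] = ½[√91.58 − 1] = 4.28.
y₂ = 4.28 × 1.17 = 5.01 m.
Tailwater y_tw = 6.87 m: y_tw > y₂, so the jump is submerged.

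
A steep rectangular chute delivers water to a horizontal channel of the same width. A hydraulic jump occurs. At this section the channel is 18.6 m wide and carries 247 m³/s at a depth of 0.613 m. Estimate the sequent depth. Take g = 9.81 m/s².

q = Q/b = 247/18.6 = 13.3 m²/s; V₁ = q/y₁ = 21.7 m/s. Fr₁ = V₁/√(g·y₁) = 8.83.
Sequent-depth ratio: y₂/y₁ = ½[√(1 + 8Fr₁²) − 1] = ½[√625.3 − 1] = 12.0.
y₂ = 12.0 × 0.613 = 7.36 m.

y₂ = 7.36 m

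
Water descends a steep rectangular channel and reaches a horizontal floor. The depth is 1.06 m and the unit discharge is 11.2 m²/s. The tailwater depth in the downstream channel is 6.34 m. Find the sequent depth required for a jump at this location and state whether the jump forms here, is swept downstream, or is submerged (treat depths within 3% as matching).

V₁ = q/y₁ = 11.2/1.06 = 10.6 m/s. Fr₁ = V₁/√(g·y₁) = 10.6/√(9.81×1.06) = 3.28.
From the momentum equation for a rectangular channel, y₂/y₁ = ½[√(1 + 8Fr₁²) − 1] = ½[√86.89 − 1] = 4.16.
y₂ = 4.16 × 1.06 = 4.41 m.
Tailwater y_tw = 6.34 m: y_tw > y₂, so the jump is submerged.

y₂ = 4.41 m; the jump is submerged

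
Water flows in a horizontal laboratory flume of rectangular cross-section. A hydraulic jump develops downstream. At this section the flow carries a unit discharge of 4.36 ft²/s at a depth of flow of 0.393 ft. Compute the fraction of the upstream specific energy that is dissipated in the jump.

ΔE/E₁ = 0.275 (27.5%)

V₁ = q/y₁ = 4.36/0.393 = 11.1 ft/s. Fr₁ = V₁/√(g·y₁) = 11.1/√(32.2×0.393) = 3.12.
From the momentum equation for a rectangular channel, y₂/y₁ = ½[√(1 + 8Fr₁²) − 1] = ½[√78.81 − 1] = 3.94.
y₂ = 3.94 × 0.393 = 1.55 ft.
E₁ = y₁ + V₁²/2g = 2.30 ft. ΔE = (y₂ − y₁)³/(4y₁y₂) = 0.633 ft. ΔE/E₁ = 0.633/2.30 = 0.275.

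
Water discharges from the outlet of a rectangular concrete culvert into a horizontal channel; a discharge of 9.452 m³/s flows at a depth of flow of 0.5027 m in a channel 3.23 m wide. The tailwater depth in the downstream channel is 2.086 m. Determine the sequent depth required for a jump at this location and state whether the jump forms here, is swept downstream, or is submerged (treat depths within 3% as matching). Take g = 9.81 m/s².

q = Q/b = 9.452/3.23 = 2.926 m²/s; V₁ = q/y₁ = 5.821 m/s. Fr₁ = V₁/√(g·y₁) = 2.621.
Sequent-depth ratio: y₂/y₁ = ½[√(1 + 8Fr₁²) − 1] = ½[√55.971 − 1] = 3.241.
y₂ = 3.241 × 0.5027 = 1.629 m.
Tailwater y_tw = 2.086 m: y_tw > y₂, so the jump is submerged.

y₂ = 1.629 m; the jump is submerged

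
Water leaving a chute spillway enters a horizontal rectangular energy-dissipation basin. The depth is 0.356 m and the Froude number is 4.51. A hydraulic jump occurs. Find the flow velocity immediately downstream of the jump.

V₂ = 1.43 m/s

Fr₁ = 4.51 (given).
By Bélanger, y₂/y₁ = ½[√(1 + 8Fr₁²) − 1] = ½[√163.7 − 1] = 5.90.
y₂ = 5.90 × 0.356 = 2.10 m.
V₁ = Fr₁·√(g·y₁) = 4.51×√(9.81×0.356) = 8.43 m/s; q = V₁·y₁ = 3.00 m²/s.
V₂ = q/y₂ = 3.00/2.10 = 1.43 m/s.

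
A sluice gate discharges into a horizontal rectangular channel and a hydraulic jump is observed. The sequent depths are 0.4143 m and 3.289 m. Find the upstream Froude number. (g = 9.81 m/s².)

Fr₁ = 5.957

For a rectangular channel the momentum equation gives q² = ½·g·y₁·y₂·(y₁ + y₂) = ½×9.81×0.4143×3.289×3.703 = 24.75.
q = √24.75 = 4.975 m²/s.
V₁ = q/y₁ = 12.01 m/s; Fr₁ = V₁/√(g·y₁) = 5.957.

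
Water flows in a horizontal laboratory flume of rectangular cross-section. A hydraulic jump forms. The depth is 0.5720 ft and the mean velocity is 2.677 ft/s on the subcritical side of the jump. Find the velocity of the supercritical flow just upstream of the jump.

Fr₂ = V₂/√(g·y₂) = 2.677/√(32.2×0.5720) = 0.6238.
Since the conjugate-depth ratio holds either way, y₁/y₂ = ½[√(1 + 8Fr₂²) − 1] = ½[√4.1127 − 1] = 0.5140.
y₁ = 0.5140 × 0.5720 = 0.2940 ft.
V₁ = q/y₁ = 1.531/0.2940 = 5.208 ft/s.

V₁ = 5.208 ft/s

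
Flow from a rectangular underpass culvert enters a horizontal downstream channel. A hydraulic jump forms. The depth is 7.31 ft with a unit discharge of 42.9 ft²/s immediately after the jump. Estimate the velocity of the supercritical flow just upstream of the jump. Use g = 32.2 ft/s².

V₂ = q/y₂ = 42.9/7.31 = 5.87 ft/s; Fr₂ = V₂/√(g·y₂) = 0.383.
The Bélanger relation is symmetric: y₁/y₂ = ½[√(1 + 8Fr₂²) − 1] = ½[√2.171 − 1] = 0.237.
y₁ = 0.237 × 7.31 = 1.73 ft.
V₁ = q/y₁ = 42.9/1.73 = 24.8 ft/s.

V₁ = 24.8 ft/s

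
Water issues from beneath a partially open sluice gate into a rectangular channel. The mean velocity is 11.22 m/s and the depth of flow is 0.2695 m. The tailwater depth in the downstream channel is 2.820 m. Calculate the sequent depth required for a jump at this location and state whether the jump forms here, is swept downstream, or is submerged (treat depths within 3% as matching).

y₂ = 2.499 m; the jump is submerged

Fr₁ = V₁/√(g·y₁) = 11.22/√(9.81×0.2695) = 6.900.
By Bélanger, y₂/y₁ = ½[√(1 + 8Fr₁²) − 1] = ½[√381.93 − 1] = 9.272.
y₂ = 9.272 × 0.2695 = 2.499 m.
Tailwater y_tw = 2.820 m: y_tw > y₂, so the jump is submerged.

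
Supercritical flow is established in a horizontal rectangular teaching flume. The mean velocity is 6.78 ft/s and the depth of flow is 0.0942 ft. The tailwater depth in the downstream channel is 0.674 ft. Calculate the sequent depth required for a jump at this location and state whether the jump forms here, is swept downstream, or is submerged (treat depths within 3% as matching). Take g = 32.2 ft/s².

y₂ = 0.474 ft; the jump is submerged

Fr₁ = V₁/√(g·y₁) = 6.78/√(32.2×0.0942) = 3.89.
Sequent-depth ratio: y₂/y₁ = ½[√(1 + 8Fr₁²) − 1] = ½[√122.2 − 1] = 5.03.
y₂ = 5.03 × 0.0942 = 0.474 ft.
Tailwater y_tw = 0.674 ft: y_tw > y₂, so the jump is submerged.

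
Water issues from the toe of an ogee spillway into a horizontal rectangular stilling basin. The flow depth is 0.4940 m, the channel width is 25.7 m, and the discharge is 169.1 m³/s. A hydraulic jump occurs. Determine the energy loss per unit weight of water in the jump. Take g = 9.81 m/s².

q = Q/b = 169.1/25.7 = 6.580 m²/s; V₁ = q/y₁ = 13.32 m/s. Fr₁ = V₁/√(g·y₁) = 6.050.
Conjugate-depth relation: y₂/y₁ = ½[√(1 + 8Fr₁²) − 1] = ½[√293.86 − 1] = 8.071.
y₂ = 8.071 × 0.4940 = 3.987 m.
Head loss: ΔE = (y₂ − y₁)³/(4y₁y₂) = (3.987 − 0.4940)³/(4×0.4940×3.987) = 42.62/7.879 = 5.410 m.

ΔE = 5.410 m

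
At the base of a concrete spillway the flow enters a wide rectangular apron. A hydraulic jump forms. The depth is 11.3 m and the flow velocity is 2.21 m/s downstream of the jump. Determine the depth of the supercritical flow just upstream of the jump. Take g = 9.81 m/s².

Fr₂ = V₂/√(g·y₂) = 2.21/√(9.81×11.3) = 0.210.
The Bélanger relation is symmetric: y₁/y₂ = ½[√(1 + 8Fr₂²) − 1] = ½[√1.352 − 1] = 0.0815.
y₁ = 0.0815 × 11.3 = 0.921 m.

y₁ = 0.921 m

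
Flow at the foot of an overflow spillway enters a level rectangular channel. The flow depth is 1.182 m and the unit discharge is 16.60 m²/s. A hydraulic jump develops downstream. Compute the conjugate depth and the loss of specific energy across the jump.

y₂ = 6.328 m; ΔE = 4.556 m

V₁ = q/y₁ = 16.60/1.182 = 14.04 m/s. Fr₁ = V₁/√(g·y₁) = 14.04/√(9.81×1.182) = 4.124.
Bélanger equation: y₂/y₁ = ½[√(1 + 8Fr₁²) − 1] = ½[√137.08 − 1] = 5.354.
y₂ = 5.354 × 1.182 = 6.328 m.
Head loss: ΔE = (y₂ − y₁)³/(4y₁y₂) = (6.328 − 1.182)³/(4×1.182×6.328) = 136.3/29.92 = 4.556 m.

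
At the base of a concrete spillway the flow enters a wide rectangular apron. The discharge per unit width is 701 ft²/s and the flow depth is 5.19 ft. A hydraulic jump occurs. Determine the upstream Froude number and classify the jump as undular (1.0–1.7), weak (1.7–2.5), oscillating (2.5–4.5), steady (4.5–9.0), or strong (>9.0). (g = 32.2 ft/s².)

V₁ = q/y₁ = 701/5.19 = 135 ft/s. Fr₁ = V₁/√(g·y₁) = 135/√(32.2×5.19) = 10.4.
Fr₁ = 10.4 lies in the strong range.

Fr₁ = 10.4; strong jump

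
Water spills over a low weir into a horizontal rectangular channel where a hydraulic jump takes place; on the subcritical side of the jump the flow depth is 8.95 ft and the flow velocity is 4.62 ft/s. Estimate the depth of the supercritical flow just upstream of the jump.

Fr₂ = V₂/√(g·y₂) = 4.62/√(32.2×8.95) = 0.272.
From the momentum equation (using Fr₂), y₁/y₂ = ½[√(1 + 8Fr₂²) − 1] = ½[√1.593 − 1] = 0.131.
y₁ = 0.131 × 8.95 = 1.17 ft.

y₁ = 1.17 ft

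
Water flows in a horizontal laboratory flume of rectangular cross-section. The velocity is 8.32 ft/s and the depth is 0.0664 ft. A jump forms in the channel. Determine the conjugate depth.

y₂ = 0.502 ft

Fr₁ = V₁/√(g·y₁) = 8.32/√(32.2×0.0664) = 5.69.
By Bélanger, y₂/y₁ = ½[√(1 + 8Fr₁²) − 1] = ½[√260.0 − 1] = 7.56.
y₂ = 7.56 × 0.0664 = 0.502 ft.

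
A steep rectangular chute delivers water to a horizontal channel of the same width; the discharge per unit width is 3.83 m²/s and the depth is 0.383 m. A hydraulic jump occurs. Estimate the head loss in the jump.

V₁ = q/y₁ = 3.83/0.383 = 10.0 m/s. Fr₁ = V₁/√(g·y₁) = 10.0/√(9.81×0.383) = 5.16.
By Bélanger, y₂/y₁ = ½[√(1 + 8Fr₁²) − 1] = ½[√213.9 − 1] = 6.81.
y₂ = 6.81 × 0.383 = 2.61 m.
V₂ = q/y₂ = 3.83/2.61 = 1.47 m/s. E₁ = y₁ + V₁²/2g = 5.48 m; E₂ = y₂ + V₂²/2g = 2.72 m. ΔE = E₁ − E₂ = 2.76 m.

ΔE = 2.76 m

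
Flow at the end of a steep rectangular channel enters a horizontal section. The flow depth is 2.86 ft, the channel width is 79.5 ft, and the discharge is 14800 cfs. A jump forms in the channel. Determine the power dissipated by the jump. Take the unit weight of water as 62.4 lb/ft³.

q = Q/b = 14800/79.5 = 186 ft²/s; V₁ = q/y₁ = 65.1 ft/s. Fr₁ = V₁/√(g·y₁) = 6.78.
From the momentum equation for a rectangular channel, y₂/y₁ = ½[√(1 + 8Fr₁²) − 1] = ½[√369.1 − 1] = 9.11.
y₂ = 9.11 × 2.86 = 26.0 ft.
V₂ = q/y₂ = 186/26.0 = 7.15 ft/s. E₁ = y₁ + V₁²/2g = 68.7 ft; E₂ = y₂ + V₂²/2g = 26.8 ft. ΔE = E₁ − E₂ = 41.8 ft.
P = γ·Q·ΔE/550 = 62.4 × 14800 × 41.8 / 550 = 70215 hp.

P = 70215 hp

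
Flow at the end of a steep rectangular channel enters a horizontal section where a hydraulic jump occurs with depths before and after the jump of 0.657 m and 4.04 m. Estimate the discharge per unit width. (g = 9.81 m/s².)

For a rectangular channel the momentum equation gives q² = ½·g·y₁·y₂·(y₁ + y₂) = ½×9.81×0.657×4.04×4.70 = 61.2.
q = √61.2 = 7.82 m²/s.

q = 7.82 m²/s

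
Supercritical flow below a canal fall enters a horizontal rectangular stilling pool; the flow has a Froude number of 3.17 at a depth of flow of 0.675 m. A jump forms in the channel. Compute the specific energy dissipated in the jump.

Fr₁ = 3.17 (given).
From the momentum equation for a rectangular channel, y₂/y₁ = ½[√(1 + 8Fr₁²) − 1] = ½[√81.39 − 1] = 4.01.
y₂ = 4.01 × 0.675 = 2.71 m.
Head loss: ΔE = (y₂ − y₁)³/(4y₁y₂) = (2.71 − 0.675)³/(4×0.675×2.71) = 8.39/7.31 = 1.15 m.

ΔE = 1.15 m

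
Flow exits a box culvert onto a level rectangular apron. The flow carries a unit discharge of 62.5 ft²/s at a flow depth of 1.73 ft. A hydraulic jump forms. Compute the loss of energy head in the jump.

V₁ = q/y₁ = 62.5/1.73 = 36.1 ft/s. Fr₁ = V₁/√(g·y₁) = 36.1/√(32.2×1.73) = 4.84.
Sequent-depth ratio: y₂/y₁ = ½[√(1 + 8Fr₁²) − 1] = ½[√188.4 − 1] = 6.36.
y₂ = 6.36 × 1.73 = 11.0 ft.
Head loss: ΔE = (y₂ − y₁)³/(4y₁y₂) = (11.0 − 1.73)³/(4×1.73×11.0) = 799/76.2 = 10.5 ft.

ΔE = 10.5 ft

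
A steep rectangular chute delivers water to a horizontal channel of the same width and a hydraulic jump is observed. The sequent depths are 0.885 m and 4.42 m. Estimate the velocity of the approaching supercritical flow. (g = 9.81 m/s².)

V₁ = 11.4 m/s

For a rectangular channel the momentum equation gives q² = ½·g·y₁·y₂·(y₁ + y₂) = ½×9.81×0.885×4.42×5.30 = 102.
q = √102 = 10.1 m²/s.
V₁ = q/y₁ = 10.1/0.885 = 11.4 m/s.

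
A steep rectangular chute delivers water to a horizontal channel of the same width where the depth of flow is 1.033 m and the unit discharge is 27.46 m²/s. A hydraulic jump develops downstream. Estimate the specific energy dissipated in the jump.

ΔE = 25.07 m

V₁ = q/y₁ = 27.46/1.033 = 26.58 m/s. Fr₁ = V₁/√(g·y₁) = 26.58/√(9.81×1.033) = 8.351.
Bélanger equation: y₂/y₁ = ½[√(1 + 8Fr₁²) − 1] = ½[√558.85 − 1] = 11.32.
y₂ = 11.32 × 1.033 = 11.69 m.
Head loss: ΔE = (y₂ − y₁)³/(4y₁y₂) = (11.69 − 1.033)³/(4×1.033×11.69) = 1212/48.32 = 25.07 m.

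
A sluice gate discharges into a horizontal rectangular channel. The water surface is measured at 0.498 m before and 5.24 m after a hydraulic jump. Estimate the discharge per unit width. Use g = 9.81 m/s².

q = 8.57 m²/s

For a rectangular channel the momentum equation gives q² = ½·g·y₁·y₂·(y₁ + y₂) = ½×9.81×0.498×5.24×5.74 = 73.4.
q = √73.4 = 8.57 m²/s.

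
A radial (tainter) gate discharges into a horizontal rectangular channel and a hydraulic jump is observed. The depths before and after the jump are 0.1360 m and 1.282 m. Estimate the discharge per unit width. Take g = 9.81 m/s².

q = 1.101 m²/s

For a rectangular channel the momentum equation gives q² = ½·g·y₁·y₂·(y₁ + y₂) = ½×9.81×0.1360×1.282×1.418 = 1.213.
q = √1.213 = 1.101 m²/s.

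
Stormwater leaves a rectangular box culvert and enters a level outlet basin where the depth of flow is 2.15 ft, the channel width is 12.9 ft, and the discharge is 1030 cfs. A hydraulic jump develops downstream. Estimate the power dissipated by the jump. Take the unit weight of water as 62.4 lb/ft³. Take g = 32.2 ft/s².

P = 1215 hp

q = Q/b = 1030/12.9 = 79.8 ft²/s; V₁ = q/y₁ = 37.1 ft/s. Fr₁ = V₁/√(g·y₁) = 4.46.
From the momentum equation for a rectangular channel, y₂/y₁ = ½[√(1 + 8Fr₁²) − 1] = ½[√160.4 − 1] = 5.83.
y₂ = 5.83 × 2.15 = 12.5 ft.
Head loss: ΔE = (y₂ − y₁)³/(4y₁y₂) = (12.5 − 2.15)³/(4×2.15×12.5) = 1121/108 = 10.4 ft.
P = γ·Q·ΔE/550 = 62.4 × 1030 × 10.4 / 550 = 1215 hp.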